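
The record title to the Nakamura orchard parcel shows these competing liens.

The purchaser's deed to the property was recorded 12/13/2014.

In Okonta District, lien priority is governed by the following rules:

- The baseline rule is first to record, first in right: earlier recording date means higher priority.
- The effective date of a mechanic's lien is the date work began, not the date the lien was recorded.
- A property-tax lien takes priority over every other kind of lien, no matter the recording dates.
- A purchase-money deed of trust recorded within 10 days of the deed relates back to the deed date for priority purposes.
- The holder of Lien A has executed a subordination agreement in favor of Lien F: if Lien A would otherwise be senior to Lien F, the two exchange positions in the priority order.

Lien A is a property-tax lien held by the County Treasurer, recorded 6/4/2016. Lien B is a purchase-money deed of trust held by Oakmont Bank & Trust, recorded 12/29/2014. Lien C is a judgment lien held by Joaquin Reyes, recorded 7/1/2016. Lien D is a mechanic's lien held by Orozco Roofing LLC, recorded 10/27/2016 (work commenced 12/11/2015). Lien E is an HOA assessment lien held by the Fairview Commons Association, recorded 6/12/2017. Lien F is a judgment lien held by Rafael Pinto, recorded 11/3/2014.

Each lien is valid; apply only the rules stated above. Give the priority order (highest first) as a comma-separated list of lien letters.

First, effective dates: B was recorded 16 days after the deed — beyond 10 days — so no relation-back applies; D relates back to 12/11/2015 (work commenced).
As a property-tax lien, A is senior to every other lien.
Among the remaining liens, by effective date: F (11/3/2014), B (12/29/2014), D (12/11/2015), C (7/1/2016), E (6/12/2017).
A would otherwise be senior to F, so under the subordination agreement A and F exchange positions.

F, A, B, D, C, E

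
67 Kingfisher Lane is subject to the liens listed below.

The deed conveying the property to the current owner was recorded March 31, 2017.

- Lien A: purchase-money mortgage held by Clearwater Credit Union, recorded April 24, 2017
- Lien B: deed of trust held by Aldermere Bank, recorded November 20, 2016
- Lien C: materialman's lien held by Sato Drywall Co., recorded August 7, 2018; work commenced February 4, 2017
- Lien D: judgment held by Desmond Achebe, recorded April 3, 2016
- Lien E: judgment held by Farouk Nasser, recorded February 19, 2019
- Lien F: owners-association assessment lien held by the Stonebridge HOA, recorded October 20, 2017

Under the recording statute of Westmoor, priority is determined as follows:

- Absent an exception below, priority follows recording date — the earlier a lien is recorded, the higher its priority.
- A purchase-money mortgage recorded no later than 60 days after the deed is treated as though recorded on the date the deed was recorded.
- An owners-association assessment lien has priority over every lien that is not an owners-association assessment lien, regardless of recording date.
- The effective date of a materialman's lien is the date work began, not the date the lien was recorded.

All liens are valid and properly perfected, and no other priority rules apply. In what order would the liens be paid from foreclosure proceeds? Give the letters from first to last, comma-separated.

F, D, B, C, A, E

Effective dates after the stated exceptions: A was recorded within the 60-day window, so its effective date is the deed date March 31, 2017; C's effective date is February 4, 2017, when work began.
F is an owners-association assessment lien and takes priority over every other lien.
Remaining liens by effective date: D (April 3, 2016), B (November 20, 2016), C (February 4, 2017), A (March 31, 2017), E (February 19, 2019).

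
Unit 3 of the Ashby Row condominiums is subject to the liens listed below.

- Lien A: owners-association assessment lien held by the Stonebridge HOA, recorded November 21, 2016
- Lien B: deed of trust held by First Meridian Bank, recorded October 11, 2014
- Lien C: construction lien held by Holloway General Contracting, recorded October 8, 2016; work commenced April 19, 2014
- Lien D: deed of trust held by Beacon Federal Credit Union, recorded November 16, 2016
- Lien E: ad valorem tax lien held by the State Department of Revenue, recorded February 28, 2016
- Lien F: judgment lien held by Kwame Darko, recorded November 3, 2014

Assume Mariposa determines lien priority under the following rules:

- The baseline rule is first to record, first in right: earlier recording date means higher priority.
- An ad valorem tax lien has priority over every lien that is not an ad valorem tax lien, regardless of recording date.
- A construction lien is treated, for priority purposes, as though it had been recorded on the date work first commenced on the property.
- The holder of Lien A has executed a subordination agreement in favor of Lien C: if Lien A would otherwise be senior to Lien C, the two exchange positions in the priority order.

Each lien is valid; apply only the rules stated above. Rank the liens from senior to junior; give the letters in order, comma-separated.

E, C, B, F, D, A

Adjusting effective dates: C's effective date is April 19, 2014, when work began.
E is an ad valorem tax lien and takes priority over every other lien.
Ordering the rest by effective date: C (April 19, 2014), B (October 11, 2014), F (November 3, 2014), D (November 16, 2016), A (November 21, 2016).
Since A is not senior to C, the subordination leaves the order unchanged.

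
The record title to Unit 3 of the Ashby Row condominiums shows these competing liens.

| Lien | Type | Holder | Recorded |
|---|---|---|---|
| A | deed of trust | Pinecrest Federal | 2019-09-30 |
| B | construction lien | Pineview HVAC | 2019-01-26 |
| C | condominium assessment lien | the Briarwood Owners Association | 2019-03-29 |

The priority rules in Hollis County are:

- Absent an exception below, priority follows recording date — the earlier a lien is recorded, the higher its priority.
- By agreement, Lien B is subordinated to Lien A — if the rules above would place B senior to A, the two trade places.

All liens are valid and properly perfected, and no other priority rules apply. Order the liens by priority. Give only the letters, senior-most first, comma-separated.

A, C, B

By effective date, earliest first: B (2019-01-26), C (2019-03-29), A (2019-09-30).
B would otherwise be senior to A, so under the subordination agreement B and A exchange positions.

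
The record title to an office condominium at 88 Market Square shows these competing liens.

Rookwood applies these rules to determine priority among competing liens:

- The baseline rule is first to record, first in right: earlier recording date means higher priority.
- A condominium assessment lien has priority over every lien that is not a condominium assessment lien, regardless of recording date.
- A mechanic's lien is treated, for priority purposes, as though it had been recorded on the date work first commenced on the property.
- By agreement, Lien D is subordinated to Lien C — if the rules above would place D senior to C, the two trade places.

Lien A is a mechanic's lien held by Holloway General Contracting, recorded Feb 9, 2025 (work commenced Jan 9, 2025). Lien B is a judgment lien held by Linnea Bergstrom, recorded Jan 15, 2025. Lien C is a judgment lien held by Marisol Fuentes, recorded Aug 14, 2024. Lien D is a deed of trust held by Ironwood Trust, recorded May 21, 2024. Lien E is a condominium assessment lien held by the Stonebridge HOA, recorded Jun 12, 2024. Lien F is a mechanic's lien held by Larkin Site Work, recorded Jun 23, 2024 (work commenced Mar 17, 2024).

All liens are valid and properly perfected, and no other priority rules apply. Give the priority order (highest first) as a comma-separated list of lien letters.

Effective dates: A is treated as recorded Jan 9, 2025, the work-commencement date; F's effective date is Mar 17, 2024, when work began.
E is a condominium assessment lien and takes priority over every other lien.
Ordering the rest by effective date: F (Mar 17, 2024), D (May 21, 2024), C (Aug 14, 2024), A (Jan 9, 2025), B (Jan 15, 2025).
Because D would otherwise rank above C, the subordination swaps them.

E, F, C, D, A, B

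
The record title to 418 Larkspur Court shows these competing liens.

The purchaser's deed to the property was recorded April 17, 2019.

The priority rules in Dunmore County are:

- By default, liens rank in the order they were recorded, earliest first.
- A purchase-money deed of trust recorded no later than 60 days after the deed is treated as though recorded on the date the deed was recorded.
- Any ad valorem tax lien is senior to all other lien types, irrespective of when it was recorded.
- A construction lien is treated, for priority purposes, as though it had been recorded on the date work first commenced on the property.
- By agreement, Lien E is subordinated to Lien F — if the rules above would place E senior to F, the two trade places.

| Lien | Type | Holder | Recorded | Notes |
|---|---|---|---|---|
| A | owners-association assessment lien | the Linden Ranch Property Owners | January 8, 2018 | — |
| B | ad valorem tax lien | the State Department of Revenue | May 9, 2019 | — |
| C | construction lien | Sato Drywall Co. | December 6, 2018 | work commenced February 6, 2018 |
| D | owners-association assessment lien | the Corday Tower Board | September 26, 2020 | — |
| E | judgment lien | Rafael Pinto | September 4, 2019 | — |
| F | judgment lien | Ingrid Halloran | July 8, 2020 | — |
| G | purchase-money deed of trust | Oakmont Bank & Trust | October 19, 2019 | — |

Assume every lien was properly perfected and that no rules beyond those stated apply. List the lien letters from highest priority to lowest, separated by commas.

B, A, C, F, G, E, D

Effective dates: C is treated as recorded February 6, 2018, the work-commencement date; G was recorded 185 days after the deed — beyond 60 days — so no relation-back applies.
B, as an ad valorem tax lien, has superpriority and ranks first.
Remaining liens by effective date: A (January 8, 2018), C (February 6, 2018), E (September 4, 2019), G (October 19, 2019), F (July 8, 2020), D (September 26, 2020).
Because E would otherwise rank above F, the subordination swaps them.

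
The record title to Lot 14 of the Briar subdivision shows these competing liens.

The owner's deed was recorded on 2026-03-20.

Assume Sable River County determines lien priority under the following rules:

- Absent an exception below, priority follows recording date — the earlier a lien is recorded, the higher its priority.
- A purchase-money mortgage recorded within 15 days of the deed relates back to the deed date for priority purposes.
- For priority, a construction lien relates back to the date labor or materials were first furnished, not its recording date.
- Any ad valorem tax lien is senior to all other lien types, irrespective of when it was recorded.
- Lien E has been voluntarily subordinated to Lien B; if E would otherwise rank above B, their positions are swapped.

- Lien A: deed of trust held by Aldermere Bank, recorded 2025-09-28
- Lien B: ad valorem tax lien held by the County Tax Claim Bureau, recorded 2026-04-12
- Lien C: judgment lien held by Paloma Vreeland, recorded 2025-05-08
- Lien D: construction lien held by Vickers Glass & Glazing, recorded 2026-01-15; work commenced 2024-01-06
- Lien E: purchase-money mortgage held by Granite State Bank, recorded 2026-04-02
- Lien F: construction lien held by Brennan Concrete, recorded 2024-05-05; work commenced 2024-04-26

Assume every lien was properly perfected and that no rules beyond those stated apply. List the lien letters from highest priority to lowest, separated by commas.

Adjusting effective dates: D relates back to 2024-01-06 (work commenced); E was recorded within the 15-day window, so its effective date is the deed date 2026-03-20; F's effective date is 2024-04-26, when work began.
B is an ad valorem tax lien and takes priority over every other lien.
Ordering the rest by effective date: D (2024-01-06), F (2024-04-26), C (2025-05-08), A (2025-09-28), E (2026-03-20).
Since E is not senior to B, the subordination leaves the order unchanged.

B, D, F, C, A, E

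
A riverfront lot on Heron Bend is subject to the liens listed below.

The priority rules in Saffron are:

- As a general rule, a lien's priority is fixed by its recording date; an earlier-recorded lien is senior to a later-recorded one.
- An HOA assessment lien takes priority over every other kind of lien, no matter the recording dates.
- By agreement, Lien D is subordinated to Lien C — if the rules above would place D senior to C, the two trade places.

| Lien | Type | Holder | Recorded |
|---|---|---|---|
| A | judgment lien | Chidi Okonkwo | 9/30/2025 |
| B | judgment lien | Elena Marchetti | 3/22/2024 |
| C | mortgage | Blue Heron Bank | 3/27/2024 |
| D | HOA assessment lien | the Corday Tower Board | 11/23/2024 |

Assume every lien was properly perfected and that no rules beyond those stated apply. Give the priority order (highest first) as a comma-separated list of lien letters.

C, B, D, A

D is an HOA assessment lien and takes priority over every other lien.
Remaining liens by effective date: B (3/22/2024), C (3/27/2024), A (9/30/2025).
Because D would otherwise rank above C, the subordination swaps them.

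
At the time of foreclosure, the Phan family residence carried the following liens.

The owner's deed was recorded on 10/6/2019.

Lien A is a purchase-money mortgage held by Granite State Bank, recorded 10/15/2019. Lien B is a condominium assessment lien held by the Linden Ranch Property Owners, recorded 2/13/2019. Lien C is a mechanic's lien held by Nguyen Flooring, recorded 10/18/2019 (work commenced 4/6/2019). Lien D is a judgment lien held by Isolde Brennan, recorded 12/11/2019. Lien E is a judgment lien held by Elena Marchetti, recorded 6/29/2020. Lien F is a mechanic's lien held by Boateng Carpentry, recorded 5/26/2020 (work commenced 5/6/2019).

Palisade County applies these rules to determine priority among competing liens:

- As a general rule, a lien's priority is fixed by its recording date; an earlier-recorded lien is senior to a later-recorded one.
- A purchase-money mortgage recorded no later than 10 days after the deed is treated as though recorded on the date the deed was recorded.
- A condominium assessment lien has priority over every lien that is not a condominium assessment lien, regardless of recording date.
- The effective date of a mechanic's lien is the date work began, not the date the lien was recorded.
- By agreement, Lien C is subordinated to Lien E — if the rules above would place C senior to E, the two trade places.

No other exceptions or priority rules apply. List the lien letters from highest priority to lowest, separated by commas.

B, E, F, A, D, C

Effective dates: A was recorded within the 10-day window, so its effective date is the deed date 10/6/2019; C's effective date is 4/6/2019, when work began; F's effective date is 5/6/2019, when work began.
B is a condominium assessment lien and takes priority over every other lien.
Ordering the rest by effective date: C (4/6/2019), F (5/6/2019), A (10/6/2019), D (12/11/2019), E (6/29/2020).
C would otherwise be senior to E, so under the subordination agreement C and E exchange positions.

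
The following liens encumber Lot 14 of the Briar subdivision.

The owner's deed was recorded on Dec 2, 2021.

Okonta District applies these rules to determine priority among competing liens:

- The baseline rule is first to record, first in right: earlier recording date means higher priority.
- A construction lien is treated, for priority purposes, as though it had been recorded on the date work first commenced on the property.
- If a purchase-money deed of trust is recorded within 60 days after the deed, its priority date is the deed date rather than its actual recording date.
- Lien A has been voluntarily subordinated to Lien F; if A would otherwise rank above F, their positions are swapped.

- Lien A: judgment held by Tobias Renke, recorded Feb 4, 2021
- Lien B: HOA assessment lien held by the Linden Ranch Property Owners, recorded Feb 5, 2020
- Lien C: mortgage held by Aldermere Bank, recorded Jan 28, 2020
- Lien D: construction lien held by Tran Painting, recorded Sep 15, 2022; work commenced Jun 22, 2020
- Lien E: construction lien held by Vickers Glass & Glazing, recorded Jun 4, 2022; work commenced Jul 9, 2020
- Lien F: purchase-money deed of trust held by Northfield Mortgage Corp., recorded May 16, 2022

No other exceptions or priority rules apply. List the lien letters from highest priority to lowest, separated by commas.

Adjusting effective dates: D is treated as recorded Jun 22, 2020, the work-commencement date; E's effective date is Jul 9, 2020, when work began; F was recorded 165 days after the deed, outside the 60-day window, so it keeps its recording date.
Ordering by effective date: C (Jan 28, 2020), B (Feb 5, 2020), D (Jun 22, 2020), E (Jul 9, 2020), A (Feb 4, 2021), F (May 16, 2022).
A is senior to F before the subordination, so the two trade places.

C, B, D, E, F, A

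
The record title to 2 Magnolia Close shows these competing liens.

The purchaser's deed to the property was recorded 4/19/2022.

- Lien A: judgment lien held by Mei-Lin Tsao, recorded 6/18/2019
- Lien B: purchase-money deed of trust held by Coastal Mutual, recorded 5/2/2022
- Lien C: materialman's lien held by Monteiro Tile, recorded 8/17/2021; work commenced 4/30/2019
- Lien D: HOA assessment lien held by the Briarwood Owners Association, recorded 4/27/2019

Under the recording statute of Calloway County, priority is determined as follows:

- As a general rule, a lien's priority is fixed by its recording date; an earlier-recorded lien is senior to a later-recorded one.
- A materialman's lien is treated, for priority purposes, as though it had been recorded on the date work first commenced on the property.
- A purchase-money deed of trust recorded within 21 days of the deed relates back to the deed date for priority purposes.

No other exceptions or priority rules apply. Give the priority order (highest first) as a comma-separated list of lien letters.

Effective dates after the stated exceptions: B was recorded within the 21-day window, so its effective date is the deed date 4/19/2022; C is treated as recorded 4/30/2019, the work-commencement date.
Ordering by effective date: D (4/27/2019), C (4/30/2019), A (6/18/2019), B (4/19/2022).

D, C, A, B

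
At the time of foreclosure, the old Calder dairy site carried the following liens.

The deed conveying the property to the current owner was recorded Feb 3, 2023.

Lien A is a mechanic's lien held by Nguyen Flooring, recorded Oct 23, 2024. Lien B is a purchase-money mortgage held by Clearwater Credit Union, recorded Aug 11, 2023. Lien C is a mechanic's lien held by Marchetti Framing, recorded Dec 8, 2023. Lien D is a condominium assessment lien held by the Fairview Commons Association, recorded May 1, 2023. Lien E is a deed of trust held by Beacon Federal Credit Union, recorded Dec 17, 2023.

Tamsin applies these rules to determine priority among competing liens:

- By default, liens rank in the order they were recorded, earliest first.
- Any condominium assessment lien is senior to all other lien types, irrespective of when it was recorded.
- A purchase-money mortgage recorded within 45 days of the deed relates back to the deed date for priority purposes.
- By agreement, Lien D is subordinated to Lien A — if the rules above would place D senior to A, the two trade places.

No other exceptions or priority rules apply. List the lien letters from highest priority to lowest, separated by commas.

A, B, C, E, D

First, effective dates: B was recorded 189 days after the deed — beyond 45 days — so no relation-back applies.
D, as a condominium assessment lien, has superpriority and ranks first.
The other liens, earliest effective date first: B (Aug 11, 2023), C (Dec 8, 2023), E (Dec 17, 2023), A (Oct 23, 2024).
The subordination applies — D was senior to A — so D and A swap.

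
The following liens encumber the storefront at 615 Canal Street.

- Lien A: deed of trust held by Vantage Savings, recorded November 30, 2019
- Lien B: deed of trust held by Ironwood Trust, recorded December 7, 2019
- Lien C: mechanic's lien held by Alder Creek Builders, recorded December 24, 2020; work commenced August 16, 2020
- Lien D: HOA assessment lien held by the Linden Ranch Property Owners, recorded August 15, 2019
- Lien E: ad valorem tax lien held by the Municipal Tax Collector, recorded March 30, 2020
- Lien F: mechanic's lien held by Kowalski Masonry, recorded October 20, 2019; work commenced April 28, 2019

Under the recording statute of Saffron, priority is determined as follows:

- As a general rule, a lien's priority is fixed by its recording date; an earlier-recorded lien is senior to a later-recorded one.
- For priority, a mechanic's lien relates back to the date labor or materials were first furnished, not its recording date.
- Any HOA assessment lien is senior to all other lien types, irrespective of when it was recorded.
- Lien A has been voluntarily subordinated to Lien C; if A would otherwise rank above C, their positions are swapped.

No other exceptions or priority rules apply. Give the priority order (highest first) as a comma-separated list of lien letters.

First, effective dates: C relates back to August 16, 2020 (work commenced); F relates back to April 28, 2019 (work commenced).
D is an HOA assessment lien, so it outranks all other liens regardless of date.
Among the remaining liens, by effective date: F (April 28, 2019), A (November 30, 2019), B (December 7, 2019), E (March 30, 2020), C (August 16, 2020).
The subordination applies — A was senior to C — so A and C swap.

D, F, C, B, E, A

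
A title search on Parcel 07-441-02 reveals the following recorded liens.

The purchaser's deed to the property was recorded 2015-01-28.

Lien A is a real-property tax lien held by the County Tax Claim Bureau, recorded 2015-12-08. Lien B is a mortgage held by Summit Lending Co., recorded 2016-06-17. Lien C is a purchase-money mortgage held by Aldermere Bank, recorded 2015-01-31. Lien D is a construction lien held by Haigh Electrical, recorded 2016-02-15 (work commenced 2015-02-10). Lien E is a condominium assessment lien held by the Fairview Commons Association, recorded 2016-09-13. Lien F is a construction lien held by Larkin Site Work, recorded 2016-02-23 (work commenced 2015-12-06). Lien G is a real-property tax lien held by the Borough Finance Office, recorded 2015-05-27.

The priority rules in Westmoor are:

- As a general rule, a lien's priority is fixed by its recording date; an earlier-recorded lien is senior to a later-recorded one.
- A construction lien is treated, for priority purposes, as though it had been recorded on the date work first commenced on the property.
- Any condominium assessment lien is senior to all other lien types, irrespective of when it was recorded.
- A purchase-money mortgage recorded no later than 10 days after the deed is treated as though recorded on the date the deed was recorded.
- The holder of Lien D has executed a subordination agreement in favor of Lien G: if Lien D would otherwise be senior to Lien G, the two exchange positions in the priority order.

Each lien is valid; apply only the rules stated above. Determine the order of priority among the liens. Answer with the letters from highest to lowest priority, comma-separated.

Adjusting effective dates: C relates back to the deed date 2015-01-28; D relates back to 2015-02-10 (work commenced); F is treated as recorded 2015-12-06, the work-commencement date.
E is a condominium assessment lien, so it outranks all other liens regardless of date.
Among the remaining liens, by effective date: C (2015-01-28), D (2015-02-10), G (2015-05-27), F (2015-12-06), A (2015-12-08), B (2016-06-17).
D is senior to G before the subordination, so the two trade places.

E, C, G, D, F, A, B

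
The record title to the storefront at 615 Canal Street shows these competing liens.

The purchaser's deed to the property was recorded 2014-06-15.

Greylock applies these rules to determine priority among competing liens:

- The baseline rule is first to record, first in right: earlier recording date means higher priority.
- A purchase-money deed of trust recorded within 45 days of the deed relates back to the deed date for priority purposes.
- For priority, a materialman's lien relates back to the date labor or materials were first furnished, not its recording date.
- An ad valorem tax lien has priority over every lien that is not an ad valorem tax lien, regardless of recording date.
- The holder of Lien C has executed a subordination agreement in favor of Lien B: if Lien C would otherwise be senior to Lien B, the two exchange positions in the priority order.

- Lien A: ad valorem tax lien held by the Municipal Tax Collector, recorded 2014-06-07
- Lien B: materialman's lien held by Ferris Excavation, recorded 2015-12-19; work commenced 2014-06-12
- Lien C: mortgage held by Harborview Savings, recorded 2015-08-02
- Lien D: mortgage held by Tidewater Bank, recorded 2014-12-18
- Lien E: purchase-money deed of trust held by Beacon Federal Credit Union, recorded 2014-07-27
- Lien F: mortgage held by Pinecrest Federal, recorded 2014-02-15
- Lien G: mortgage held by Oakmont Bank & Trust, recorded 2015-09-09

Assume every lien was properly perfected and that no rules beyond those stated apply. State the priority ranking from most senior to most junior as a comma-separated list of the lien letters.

A, F, B, E, D, C, G

Adjusting effective dates: B's effective date is 2014-06-12, when work began; E's effective date is the deed date, 2014-06-15.
A, as an ad valorem tax lien, has superpriority and ranks first.
Ordering the rest by effective date: F (2014-02-15), B (2014-06-12), E (2014-06-15), D (2014-12-18), C (2015-08-02), G (2015-09-09).
C already ranks below B; the subordination has no effect.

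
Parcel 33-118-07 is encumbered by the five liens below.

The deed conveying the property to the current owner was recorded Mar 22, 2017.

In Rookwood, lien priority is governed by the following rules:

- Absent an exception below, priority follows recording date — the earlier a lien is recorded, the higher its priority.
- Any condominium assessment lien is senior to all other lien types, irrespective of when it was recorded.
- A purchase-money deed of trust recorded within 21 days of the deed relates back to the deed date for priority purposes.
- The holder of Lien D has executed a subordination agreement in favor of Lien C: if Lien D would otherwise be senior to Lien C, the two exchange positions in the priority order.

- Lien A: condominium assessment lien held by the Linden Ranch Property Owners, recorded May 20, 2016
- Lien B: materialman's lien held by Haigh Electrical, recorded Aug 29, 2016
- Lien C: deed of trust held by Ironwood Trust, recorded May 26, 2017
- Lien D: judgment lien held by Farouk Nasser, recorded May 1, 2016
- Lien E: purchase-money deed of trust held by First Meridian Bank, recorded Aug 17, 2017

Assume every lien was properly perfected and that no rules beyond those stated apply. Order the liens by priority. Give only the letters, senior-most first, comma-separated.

A, C, B, D, E

Effective dates after the stated exceptions: E was recorded 148 days after the deed, outside the 21-day window, so it keeps its recording date.
A, as a condominium assessment lien, has superpriority and ranks first.
Remaining liens by effective date: D (May 1, 2016), B (Aug 29, 2016), C (May 26, 2017), E (Aug 17, 2017).
Because D would otherwise rank above C, the subordination swaps them.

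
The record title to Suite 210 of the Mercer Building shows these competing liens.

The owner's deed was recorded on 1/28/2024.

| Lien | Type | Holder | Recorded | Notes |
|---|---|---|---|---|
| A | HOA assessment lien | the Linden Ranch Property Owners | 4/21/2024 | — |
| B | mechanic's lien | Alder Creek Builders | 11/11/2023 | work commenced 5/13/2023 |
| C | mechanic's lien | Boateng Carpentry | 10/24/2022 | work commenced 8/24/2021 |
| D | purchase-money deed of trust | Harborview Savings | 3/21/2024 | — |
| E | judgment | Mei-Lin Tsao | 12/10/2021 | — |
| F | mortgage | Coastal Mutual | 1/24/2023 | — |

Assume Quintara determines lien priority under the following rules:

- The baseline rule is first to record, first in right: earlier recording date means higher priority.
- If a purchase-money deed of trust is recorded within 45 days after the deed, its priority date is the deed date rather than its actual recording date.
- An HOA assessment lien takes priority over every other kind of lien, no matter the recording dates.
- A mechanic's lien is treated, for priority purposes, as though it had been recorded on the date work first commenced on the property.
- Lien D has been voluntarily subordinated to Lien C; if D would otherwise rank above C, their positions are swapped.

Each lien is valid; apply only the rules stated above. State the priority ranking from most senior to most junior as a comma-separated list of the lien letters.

A, C, E, F, B, D

Effective dates: B is treated as recorded 5/13/2023, the work-commencement date; C relates back to 8/24/2021 (work commenced); D was recorded 53 days after the deed — beyond 45 days — so no relation-back applies.
As an HOA assessment lien, A is senior to every other lien.
Remaining liens by effective date: C (8/24/2021), E (12/10/2021), F (1/24/2023), B (5/13/2023), D (3/21/2024).
D already ranks below C; the subordination has no effect.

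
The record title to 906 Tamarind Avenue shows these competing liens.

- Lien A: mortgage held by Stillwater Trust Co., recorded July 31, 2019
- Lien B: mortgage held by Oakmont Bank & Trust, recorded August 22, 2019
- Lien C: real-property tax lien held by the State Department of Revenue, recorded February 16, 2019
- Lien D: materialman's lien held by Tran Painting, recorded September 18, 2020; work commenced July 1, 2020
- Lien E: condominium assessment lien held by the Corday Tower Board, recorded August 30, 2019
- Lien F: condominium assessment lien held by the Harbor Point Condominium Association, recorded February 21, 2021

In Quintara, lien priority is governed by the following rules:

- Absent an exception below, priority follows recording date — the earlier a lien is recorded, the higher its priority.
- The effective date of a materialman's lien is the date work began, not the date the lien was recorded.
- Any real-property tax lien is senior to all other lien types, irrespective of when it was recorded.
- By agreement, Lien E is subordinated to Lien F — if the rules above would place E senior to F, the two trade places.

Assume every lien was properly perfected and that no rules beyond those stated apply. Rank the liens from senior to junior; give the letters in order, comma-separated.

Effective dates after the stated exceptions: D relates back to July 1, 2020 (work commenced).
C is a real-property tax lien and takes priority over every other lien.
Ordering the rest by effective date: A (July 31, 2019), B (August 22, 2019), E (August 30, 2019), D (July 1, 2020), F (February 21, 2021).
Because E would otherwise rank above F, the subordination swaps them.

C, A, B, F, D, E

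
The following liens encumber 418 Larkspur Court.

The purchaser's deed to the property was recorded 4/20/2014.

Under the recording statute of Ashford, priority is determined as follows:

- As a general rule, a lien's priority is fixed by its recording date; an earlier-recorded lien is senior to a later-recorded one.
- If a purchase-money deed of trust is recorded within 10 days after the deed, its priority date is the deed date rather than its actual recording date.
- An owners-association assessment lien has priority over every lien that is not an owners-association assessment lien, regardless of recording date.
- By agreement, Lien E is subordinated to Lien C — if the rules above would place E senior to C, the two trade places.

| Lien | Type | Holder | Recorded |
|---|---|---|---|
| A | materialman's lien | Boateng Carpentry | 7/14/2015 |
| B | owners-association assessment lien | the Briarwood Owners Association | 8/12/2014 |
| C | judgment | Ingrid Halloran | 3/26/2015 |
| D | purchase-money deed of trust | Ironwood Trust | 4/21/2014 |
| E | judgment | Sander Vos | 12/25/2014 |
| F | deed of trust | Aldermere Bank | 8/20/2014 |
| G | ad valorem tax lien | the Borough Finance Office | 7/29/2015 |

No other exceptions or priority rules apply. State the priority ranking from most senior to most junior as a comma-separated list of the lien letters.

B, D, F, C, E, A, G

Adjusting effective dates: D's effective date is the deed date, 4/20/2014.
B is an owners-association assessment lien and takes priority over every other lien.
The other liens, earliest effective date first: D (4/20/2014), F (8/20/2014), E (12/25/2014), C (3/26/2015), A (7/14/2015), G (7/29/2015).
Because E would otherwise rank above C, the subordination swaps them.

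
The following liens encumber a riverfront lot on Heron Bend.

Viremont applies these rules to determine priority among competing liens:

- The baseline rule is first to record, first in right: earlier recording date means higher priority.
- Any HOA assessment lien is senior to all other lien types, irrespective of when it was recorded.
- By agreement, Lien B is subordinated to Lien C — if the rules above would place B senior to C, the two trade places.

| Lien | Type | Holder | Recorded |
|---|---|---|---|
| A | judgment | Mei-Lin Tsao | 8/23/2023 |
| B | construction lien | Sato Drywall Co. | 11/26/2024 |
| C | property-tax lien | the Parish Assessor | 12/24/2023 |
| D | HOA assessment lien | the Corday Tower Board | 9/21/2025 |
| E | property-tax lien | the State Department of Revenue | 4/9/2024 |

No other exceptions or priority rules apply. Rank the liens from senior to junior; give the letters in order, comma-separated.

D, A, C, E, B

D is an HOA assessment lien and takes priority over every other lien.
Remaining liens by effective date: A (8/23/2023), C (12/24/2023), E (4/9/2024), B (11/26/2024).
Since B is not senior to C, the subordination leaves the order unchanged.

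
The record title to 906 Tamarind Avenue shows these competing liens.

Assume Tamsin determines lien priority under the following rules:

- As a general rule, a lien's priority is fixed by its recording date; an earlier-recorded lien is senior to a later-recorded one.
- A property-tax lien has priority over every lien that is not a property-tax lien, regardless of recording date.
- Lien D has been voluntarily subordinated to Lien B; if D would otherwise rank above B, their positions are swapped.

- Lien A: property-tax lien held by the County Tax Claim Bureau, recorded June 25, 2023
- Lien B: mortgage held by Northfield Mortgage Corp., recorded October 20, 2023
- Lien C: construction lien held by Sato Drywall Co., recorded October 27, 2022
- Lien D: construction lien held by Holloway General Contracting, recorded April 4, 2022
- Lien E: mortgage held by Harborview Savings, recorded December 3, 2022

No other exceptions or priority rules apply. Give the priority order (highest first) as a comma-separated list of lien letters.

A, B, C, E, D

A, as a property-tax lien, has superpriority and ranks first.
Remaining liens by effective date: D (April 4, 2022), C (October 27, 2022), E (December 3, 2022), B (October 20, 2023).
The subordination applies — D was senior to B — so D and B swap.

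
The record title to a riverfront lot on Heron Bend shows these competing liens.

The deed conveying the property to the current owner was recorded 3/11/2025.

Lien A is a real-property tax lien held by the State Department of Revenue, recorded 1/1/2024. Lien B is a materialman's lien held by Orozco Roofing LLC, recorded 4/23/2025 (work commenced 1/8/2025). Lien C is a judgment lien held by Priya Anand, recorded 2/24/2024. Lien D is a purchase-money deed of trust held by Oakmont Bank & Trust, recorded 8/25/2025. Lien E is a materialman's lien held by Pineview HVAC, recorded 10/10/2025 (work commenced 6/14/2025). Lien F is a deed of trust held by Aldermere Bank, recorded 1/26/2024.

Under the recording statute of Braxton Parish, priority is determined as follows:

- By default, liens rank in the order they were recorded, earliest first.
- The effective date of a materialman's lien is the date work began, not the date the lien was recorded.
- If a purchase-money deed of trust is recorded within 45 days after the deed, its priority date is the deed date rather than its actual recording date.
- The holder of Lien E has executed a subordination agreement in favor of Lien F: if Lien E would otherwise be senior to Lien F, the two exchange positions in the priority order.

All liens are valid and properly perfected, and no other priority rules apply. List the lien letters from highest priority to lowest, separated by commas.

Effective dates after the stated exceptions: B relates back to 1/8/2025 (work commenced); D was recorded 167 days after the deed — beyond 45 days — so no relation-back applies; E relates back to 6/14/2025 (work commenced).
Sorted by effective date: A (1/1/2024), F (1/26/2024), C (2/24/2024), B (1/8/2025), E (6/14/2025), D (8/25/2025).
Since E is not senior to F, the subordination leaves the order unchanged.

A, F, C, B, E, D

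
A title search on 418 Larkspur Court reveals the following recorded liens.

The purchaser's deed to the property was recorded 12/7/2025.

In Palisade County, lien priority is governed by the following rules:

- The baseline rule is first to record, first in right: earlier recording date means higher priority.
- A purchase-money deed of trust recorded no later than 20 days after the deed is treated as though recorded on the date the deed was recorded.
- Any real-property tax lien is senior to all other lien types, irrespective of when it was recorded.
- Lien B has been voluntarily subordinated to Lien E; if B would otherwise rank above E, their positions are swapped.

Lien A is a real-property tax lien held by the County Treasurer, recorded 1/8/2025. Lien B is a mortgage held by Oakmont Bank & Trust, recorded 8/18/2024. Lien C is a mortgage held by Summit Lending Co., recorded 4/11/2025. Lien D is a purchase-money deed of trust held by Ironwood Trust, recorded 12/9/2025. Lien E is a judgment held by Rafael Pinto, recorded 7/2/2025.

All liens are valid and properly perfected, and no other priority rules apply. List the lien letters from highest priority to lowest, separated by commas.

A, E, C, B, D

Adjusting effective dates: D was recorded within the 20-day window, so its effective date is the deed date 12/7/2025.
A is a real-property tax lien and takes priority over every other lien.
Among the remaining liens, by effective date: B (8/18/2024), C (4/11/2025), E (7/2/2025), D (12/7/2025).
Because B would otherwise rank above E, the subordination swaps them.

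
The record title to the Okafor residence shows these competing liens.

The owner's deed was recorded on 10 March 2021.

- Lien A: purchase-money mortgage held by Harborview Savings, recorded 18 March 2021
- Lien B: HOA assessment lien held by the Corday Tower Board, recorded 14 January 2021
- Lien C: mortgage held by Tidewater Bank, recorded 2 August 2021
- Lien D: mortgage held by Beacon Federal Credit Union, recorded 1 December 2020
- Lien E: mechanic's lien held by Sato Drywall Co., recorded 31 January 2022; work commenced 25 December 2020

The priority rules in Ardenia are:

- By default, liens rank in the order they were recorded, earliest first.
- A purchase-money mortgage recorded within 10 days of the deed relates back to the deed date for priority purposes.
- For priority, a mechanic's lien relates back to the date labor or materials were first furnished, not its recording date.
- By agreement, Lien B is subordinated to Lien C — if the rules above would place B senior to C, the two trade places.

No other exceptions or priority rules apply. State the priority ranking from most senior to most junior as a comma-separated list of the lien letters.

Effective dates: A relates back to the deed date 10 March 2021; E relates back to 25 December 2020 (work commenced).
Ordering by effective date: D (1 December 2020), E (25 December 2020), B (14 January 2021), A (10 March 2021), C (2 August 2021).
Because B would otherwise rank above C, the subordination swaps them.

D, E, C, A, B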